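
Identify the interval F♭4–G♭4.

The letter names run F→G, a span of 1 letter step, so the interval is some kind of second.
Fb to Gb is 2 semitones. A major second is 2, so 2 makes it major.

major second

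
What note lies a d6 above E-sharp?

C

A sixth above E lands on the letter C.
A diminished sixth spans 7 semitones, so E# moves to pitch class 0. On the letter C that is C.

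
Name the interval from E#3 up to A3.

diminished fourth

Counting letters E–F–G–A gives a fourth.
E#→A = 4 semitones, 1 narrower than the perfect fourth (5), so diminished.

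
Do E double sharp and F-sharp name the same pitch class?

E## = pitch class 6 and F# = pitch class 6 — the same pitch class, so they are enharmonic equivalents.

Yes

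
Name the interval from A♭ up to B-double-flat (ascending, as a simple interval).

The letter names run A→B, a span of 1 letter step, so the interval is some kind of second.
Ab to Bbb is 1 semitone. A major second is 2, so 1 makes it minor.

minor second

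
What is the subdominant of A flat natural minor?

Db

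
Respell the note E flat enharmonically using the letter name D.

D#

Eb is pitch class 3. The letter D alone is pitch class 2.
To reach pitch class 3 from D requires an offset of +1 semitone, i.e. sharp: D#.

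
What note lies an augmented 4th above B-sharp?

B up a perfect fourth is E, so the target letter is E.
From B#, an augmented fourth is 6 semitones up: E##.

E##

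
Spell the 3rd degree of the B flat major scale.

The Bb major scale runs Bb C D Eb F G A.
Degree 3 is D.

D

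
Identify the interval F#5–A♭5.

diminished third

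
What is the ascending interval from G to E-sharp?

augmented sixth

The letter names run G→E, a span of 5 letter steps, so the interval is some kind of sixth.
G to E# is 10 semitones. A major sixth is 9, so 10 makes it augmented.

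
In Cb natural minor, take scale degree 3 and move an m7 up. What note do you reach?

Dbb

Scale degree 3 of Cb natural minor is Ebb.
A minor seventh (10 semitones) above Ebb lands on the letter D, giving Dbb.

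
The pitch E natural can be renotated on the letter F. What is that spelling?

Plain F sits 1 semitone above E, so on the letter F the same pitch needs a flat: Fb.

Fb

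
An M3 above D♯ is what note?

F##

A third above D lands on the letter F.
A major third spans 4 semitones, so D# moves to pitch class 7. On the letter F that is F##.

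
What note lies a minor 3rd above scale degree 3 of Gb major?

Scale degree 3 of Gb major is Bb.
A minor third (3 semitones) above Bb lands on the letter D, giving Db.

Db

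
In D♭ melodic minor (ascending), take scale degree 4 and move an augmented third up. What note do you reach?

B

Scale degree 4 of Db melodic minor (ascending) is Gb.
An augmented third (5 semitones) above Gb lands on the letter B, giving B.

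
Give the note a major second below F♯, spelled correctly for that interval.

A second below F lands on the letter E.
A major second spans 2 semitones, so F# moves to pitch class 4. On the letter E that is E.

E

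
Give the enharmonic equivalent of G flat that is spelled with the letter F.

F#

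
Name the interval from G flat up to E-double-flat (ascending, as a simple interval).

The letter names run G→E, a span of 5 letter steps, so the interval is some kind of sixth.
Gb to Ebb is 8 semitones. A major sixth is 9, so 8 makes it minor.

minor sixth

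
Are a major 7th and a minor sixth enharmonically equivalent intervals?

No

A major seventh spans 11 semitones; a minor sixth spans 8.
The spans differ, so they are not enharmonic equivalents.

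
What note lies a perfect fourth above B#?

E#

B up a perfect fourth is E, so the target letter is E.
From B#, a perfect fourth is 5 semitones up: E#.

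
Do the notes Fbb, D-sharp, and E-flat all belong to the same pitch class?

Yes

Fbb = pitch class 3 and D# = pitch class 3 and Eb = pitch class 3 — the same pitch class, so they are enharmonic equivalents.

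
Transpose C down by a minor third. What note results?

A

C down a major third is Ab, so the target letter is A.
From C, a minor third is 3 semitones down: A.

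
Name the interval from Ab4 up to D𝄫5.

Counting letters A–B–C–D gives a fourth.
Ab→Dbb = 4 semitones, 1 narrower than the perfect fourth (5), so diminished.

diminished fourth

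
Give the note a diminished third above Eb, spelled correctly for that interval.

A third above E lands on the letter G.
A diminished third spans 2 semitones, so Eb moves to pitch class 5. On the letter G that is Gbb.

Gbb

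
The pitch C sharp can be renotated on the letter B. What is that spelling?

C# is pitch class 1. The letter B alone is pitch class 11.
To reach pitch class 1 from B requires an offset of +2 semitones, i.e. double sharp: B##.

B##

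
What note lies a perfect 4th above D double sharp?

G##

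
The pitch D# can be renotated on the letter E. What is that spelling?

Eb

Plain E sits 1 semitone above D#, so on the letter E the same pitch needs a flat: Eb.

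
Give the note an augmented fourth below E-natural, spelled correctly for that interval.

E down a perfect fourth is B, so the target letter is B.
From E, an augmented fourth is 6 semitones down: Bb.

Bb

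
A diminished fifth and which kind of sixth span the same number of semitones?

doubly diminished

A diminished fifth spans 6 semitones.
A sixth spanning 6 semitones is doubly diminished (the major sixth is 9).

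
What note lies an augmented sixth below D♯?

F

A sixth below D lands on the letter F.
An augmented sixth spans 10 semitones, so D# moves to pitch class 5. On the letter F that is F.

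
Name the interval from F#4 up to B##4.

The letter names run F→B, a span of 3 letter steps, so the interval is some kind of fourth.
F# to B## is 7 semitones. A perfect fourth is 5, so 7 makes it doubly augmented.

doubly augmented fourth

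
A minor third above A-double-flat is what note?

Cbb

A third above A lands on the letter C.
A minor third spans 3 semitones, so Abb moves to pitch class 10. On the letter C that is Cbb.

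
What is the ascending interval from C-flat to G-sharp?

Counting letters C–D–E–F–G gives a fifth.
Cb→G# = 9 semitones, 2 wider than the perfect fifth (7), so doubly augmented.

doubly augmented fifth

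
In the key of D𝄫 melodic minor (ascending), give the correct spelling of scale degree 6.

Bbb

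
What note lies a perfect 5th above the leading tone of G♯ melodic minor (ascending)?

The leading tone of G# melodic minor (ascending) is F##.
A perfect fifth (7 semitones) above F## lands on the letter C, giving C##.

C##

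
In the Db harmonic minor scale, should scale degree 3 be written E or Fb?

Fb

Each scale degree takes a distinct letter name. Degree 3 of a scale on D must use the letter F.
Fb and E are enharmonically the same pitch, but only Fb uses the letter F, so it is the correct spelling here.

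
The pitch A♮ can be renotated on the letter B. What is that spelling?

Bbb

A is pitch class 9. The letter B alone is pitch class 11.
To reach pitch class 9 from B requires an offset of -2 semitones, i.e. double flat: Bbb.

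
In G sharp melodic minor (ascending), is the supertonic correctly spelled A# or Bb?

A#

Each scale degree takes a distinct letter name. Degree 2 of a scale on G must use the letter A.
A# and Bb are enharmonically the same pitch, but only A# uses the letter A, so it is the correct spelling here.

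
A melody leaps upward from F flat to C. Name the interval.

The letter names run F→C, a span of 4 letter steps, so the interval is some kind of fifth.
Fb to C is 8 semitones. A perfect fifth is 7, so 8 makes it augmented.

augmented fifth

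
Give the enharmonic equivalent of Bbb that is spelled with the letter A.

Plain A sits at the same pitch as Bbb, so on the letter A the same pitch needs a natural: A.

A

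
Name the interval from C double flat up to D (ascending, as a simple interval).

doubly augmented second

Counting letters C–D gives a second.
Cbb→D = 4 semitones, 2 wider than the major second (2), so doubly augmented.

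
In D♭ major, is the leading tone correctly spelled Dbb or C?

Each scale degree takes a distinct letter name. Degree 7 of a scale on D must use the letter C.
C and Dbb are enharmonically the same pitch, but only C uses the letter C, so it is the correct spelling here.

C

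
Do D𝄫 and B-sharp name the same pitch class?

Dbb = pitch class 0 and B# = pitch class 0 — the same pitch class, so they are enharmonic equivalents.

Yes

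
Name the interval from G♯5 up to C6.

Counting letters G–A–B–C gives a fourth.
G#→C = 4 semitones, 1 narrower than the perfect fourth (5), so diminished.

diminished fourth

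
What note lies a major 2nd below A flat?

Gb

A down a major second is G, so the target letter is G.
From Ab, a major second is 2 semitones down: Gb.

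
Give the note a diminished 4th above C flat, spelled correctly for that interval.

C up a perfect fourth is F, so the target letter is F.
From Cb, a diminished fourth is 4 semitones up: Fbb.

Fbb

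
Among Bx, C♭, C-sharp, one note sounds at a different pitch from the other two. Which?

In 12-tone equal temperament, enharmonic equivalents share a pitch class. B## is pitch class 1; Cb is pitch class 11; C# is pitch class 1.
B## and C# share pitch class 1, while Cb is pitch class 11.

Cb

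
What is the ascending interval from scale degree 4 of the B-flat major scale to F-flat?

Scale degree 4 of Bb major is Eb.
Eb up to Fb: letters E→F make it a second; 1 semitone makes it minor.

minor second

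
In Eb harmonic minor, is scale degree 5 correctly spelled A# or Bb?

Bb

Each scale degree takes a distinct letter name. Degree 5 of a scale on E must use the letter B.
Bb and A# are enharmonically the same pitch, but only Bb uses the letter B, so it is the correct spelling here.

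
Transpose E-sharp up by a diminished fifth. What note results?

B

A fifth above E lands on the letter B.
A diminished fifth spans 6 semitones, so E# moves to pitch class 11. On the letter B that is B.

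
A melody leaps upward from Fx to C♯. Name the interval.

diminished fifth

The letter names run F→C, a span of 4 letter steps, so the interval is some kind of fifth.
F## to C# is 6 semitones. A perfect fifth is 7, so 6 makes it diminished.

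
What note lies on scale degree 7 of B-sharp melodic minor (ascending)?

A##

Degree 7 takes the letter 6 steps above B, which is A.
In melodic minor (ascending), degree 7 sits 11 semitones above the tonic. B# + 11 semitones is pitch class 11, spelled on A as A##.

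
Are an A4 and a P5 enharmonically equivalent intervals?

An augmented fourth spans 6 semitones; a perfect fifth spans 7.
The spans differ, so they are not enharmonic equivalents.

No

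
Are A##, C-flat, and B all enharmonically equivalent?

Yes

A## = pitch class 11 and Cb = pitch class 11 and B = pitch class 11 — the same pitch class, so they are enharmonic equivalents.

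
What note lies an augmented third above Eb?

G#

E up a major third is G#, so the target letter is G.
From Eb, an augmented third is 5 semitones up: G#.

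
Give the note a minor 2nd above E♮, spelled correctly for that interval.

E up a major second is F#, so the target letter is F.
From E, a minor second is 1 semitone up: F.

F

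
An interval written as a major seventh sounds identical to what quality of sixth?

A major seventh spans 11 semitones.
A sixth spanning 11 semitones is doubly augmented (the major sixth is 9).

doubly augmented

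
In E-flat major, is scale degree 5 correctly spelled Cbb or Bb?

Each scale degree takes a distinct letter name. Degree 5 of a scale on E must use the letter B.
Bb and Cbb are enharmonically the same pitch, but only Bb uses the letter B, so it is the correct spelling here.

Bb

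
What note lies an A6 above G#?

E##

G up a major sixth is E, so the target letter is E.
From G#, an augmented sixth is 10 semitones up: E##.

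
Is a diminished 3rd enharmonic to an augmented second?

A diminished third spans 2 semitones; an augmented second spans 3.
The spans differ, so they are not enharmonic equivalents.

No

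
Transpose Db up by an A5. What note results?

A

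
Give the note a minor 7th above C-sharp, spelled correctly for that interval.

C up a major seventh is B, so the target letter is B.
From C#, a minor seventh is 10 semitones up: B.

B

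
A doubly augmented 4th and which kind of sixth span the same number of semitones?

diminished

A doubly augmented fourth spans 7 semitones.
A sixth spanning 7 semitones is diminished (the major sixth is 9).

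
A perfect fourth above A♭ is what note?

Db

A fourth above A lands on the letter D.
A perfect fourth spans 5 semitones, so Ab moves to pitch class 1. On the letter D that is Db.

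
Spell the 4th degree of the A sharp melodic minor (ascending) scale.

Degree 4 takes the letter 3 steps above A, which is D.
In melodic minor (ascending), degree 4 sits 5 semitones above the tonic. A# + 5 semitones is pitch class 3, spelled on D as D#.

D#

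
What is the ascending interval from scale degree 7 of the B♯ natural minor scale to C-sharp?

Scale degree 7 of B# natural minor is A#.
A# up to C#: letters A→C make it a third; 3 semitones makes it minor.

minor third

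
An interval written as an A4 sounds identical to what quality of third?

An augmented fourth spans 6 semitones.
A third spanning 6 semitones is doubly augmented (the major third is 4).

doubly augmented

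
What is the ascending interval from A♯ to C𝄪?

major third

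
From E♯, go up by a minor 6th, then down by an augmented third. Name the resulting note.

Ab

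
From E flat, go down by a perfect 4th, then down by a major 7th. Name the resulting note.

Cb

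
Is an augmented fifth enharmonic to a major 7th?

An augmented fifth spans 8 semitones; a major seventh spans 11.
The spans differ, so they are not enharmonic equivalents.

No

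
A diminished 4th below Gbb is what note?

Db

G down a perfect fourth is D, so the target letter is D.
From Gbb, a diminished fourth is 4 semitones down: Db.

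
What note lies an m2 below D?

C#

A second below D lands on the letter C.
A minor second spans 1 semitone, so D moves to pitch class 1. On the letter C that is C#.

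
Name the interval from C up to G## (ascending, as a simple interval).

doubly augmented fifth

The letter names run C→G, a span of 4 letter steps, so the interval is some kind of fifth.
C to G## is 9 semitones. A perfect fifth is 7, so 9 makes it doubly augmented.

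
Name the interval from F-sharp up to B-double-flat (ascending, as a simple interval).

doubly diminished fourth

The letter names run F→B, a span of 3 letter steps, so the interval is some kind of fourth.
F# to Bbb is 3 semitones. A perfect fourth is 5, so 3 makes it doubly diminished.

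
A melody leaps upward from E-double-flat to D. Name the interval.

augmented seventh

Counting letters E–F–G–A–B–C–D gives a seventh.
Ebb→D = 12 semitones, 1 wider than the major seventh (11), so augmented.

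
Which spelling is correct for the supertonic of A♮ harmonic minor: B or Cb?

B

Each scale degree takes a distinct letter name. Degree 2 of a scale on A must use the letter B.
B and Cb are enharmonically the same pitch, but only B uses the letter B, so it is the correct spelling here.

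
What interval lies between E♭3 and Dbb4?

Counting letters E–F–G–A–B–C–D gives a seventh.
Eb→Dbb = 9 semitones, 2 narrower than the major seventh (11), so diminished.

diminished seventh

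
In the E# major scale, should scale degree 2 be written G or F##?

Each scale degree takes a distinct letter name. Degree 2 of a scale on E must use the letter F.
F## and G are enharmonically the same pitch, but only F## uses the letter F, so it is the correct spelling here.

F##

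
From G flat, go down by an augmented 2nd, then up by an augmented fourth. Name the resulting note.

An augmented second down from Gb is Fbb (letter F, 3 semitones down).
An augmented fourth up from Fbb is Bbb (letter B, 6 semitones up).

Bbb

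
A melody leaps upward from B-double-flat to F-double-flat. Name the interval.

Counting letters B–C–D–E–F gives a fifth.
Bbb→Fbb = 6 semitones, 1 narrower than the perfect fifth (7), so diminished.

diminished fifth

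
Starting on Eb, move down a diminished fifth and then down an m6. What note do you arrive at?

A diminished fifth down from Eb is A (letter A, 6 semitones down).
A minor sixth down from A is C# (letter C, 8 semitones down).

C#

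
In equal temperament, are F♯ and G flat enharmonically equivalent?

Yes

F# is pitch class 6; Gb is pitch class 6.
All spellings map to pitch class 6, so they are enharmonically equivalent.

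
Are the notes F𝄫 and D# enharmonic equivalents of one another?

Yes

Fbb is pitch class 3; D# is pitch class 3.
All spellings map to pitch class 3, so they are enharmonically equivalent.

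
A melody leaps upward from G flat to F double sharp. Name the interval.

The letter names run G→F, a span of 6 letter steps, so the interval is some kind of seventh.
Gb to F## is 13 semitones. A major seventh is 11, so 13 makes it doubly augmented.

doubly augmented seventh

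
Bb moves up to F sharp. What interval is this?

The letter names run B→F, a span of 4 letter steps, so the interval is some kind of fifth.
Bb to F# is 8 semitones. A perfect fifth is 7, so 8 makes it augmented.

augmented fifth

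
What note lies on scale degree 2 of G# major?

A#

Degree 2 takes the letter 1 step above G, which is A.
In major, degree 2 sits 2 semitones above the tonic. G# + 2 semitones is pitch class 10, spelled on A as A#.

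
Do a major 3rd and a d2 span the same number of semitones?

No

A major third spans 4 semitones; a diminished second spans 0.
The spans differ, so they are not enharmonic equivalents.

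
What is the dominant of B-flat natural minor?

F

Degree 5 takes the letter 4 steps above B, which is F.
In natural minor, degree 5 sits 7 semitones above the tonic. Bb + 7 semitones is pitch class 5, spelled on F as F.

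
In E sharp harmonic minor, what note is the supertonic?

F##

The E# harmonic minor scale runs E# F## G# A# B# C# D##.
Degree 2 is F##.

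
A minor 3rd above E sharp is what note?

E up a major third is G#, so the target letter is G.
From E#, a minor third is 3 semitones up: G#.

G#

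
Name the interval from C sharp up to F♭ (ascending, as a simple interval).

doubly diminished fourth

Counting letters C–D–E–F gives a fourth.
C#→Fb = 3 semitones, 2 narrower than the perfect fourth (5), so doubly diminished.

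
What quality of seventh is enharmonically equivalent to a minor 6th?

doubly diminished

A minor sixth spans 8 semitones.
A seventh spanning 8 semitones is doubly diminished (the major seventh is 11).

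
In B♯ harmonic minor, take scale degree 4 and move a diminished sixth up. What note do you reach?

C

Scale degree 4 of B# harmonic minor is E#.
A diminished sixth (7 semitones) above E# lands on the letter C, giving C.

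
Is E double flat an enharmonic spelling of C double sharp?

Yes

Ebb = pitch class 2 and C## = pitch class 2 — the same pitch class, so they are enharmonic equivalents.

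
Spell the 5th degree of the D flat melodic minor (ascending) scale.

The Db melodic minor (ascending) scale runs Db Eb Fb Gb Ab Bb C.
Degree 5 is Ab.

Ab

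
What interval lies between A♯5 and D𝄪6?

augmented fourth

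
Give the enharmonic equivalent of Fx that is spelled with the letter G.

F## is pitch class 7. The letter G alone is pitch class 7.
Pitch class 7 on G needs no accidental: G.

G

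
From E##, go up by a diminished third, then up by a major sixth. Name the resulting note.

A diminished third up from E## is G# (letter G, 2 semitones up).
A major sixth up from G# is E# (letter E, 9 semitones up).

E#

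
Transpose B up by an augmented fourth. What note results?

E#

A fourth above B lands on the letter E.
An augmented fourth spans 6 semitones, so B moves to pitch class 5. On the letter E that is E#.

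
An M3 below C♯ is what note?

A third below C lands on the letter A.
A major third spans 4 semitones, so C# moves to pitch class 9. On the letter A that is A.

A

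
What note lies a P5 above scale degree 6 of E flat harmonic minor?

Scale degree 6 of Eb harmonic minor is Cb.
A perfect fifth (7 semitones) above Cb lands on the letter G, giving Gb.

Gb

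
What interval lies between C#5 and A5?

The letter names run C→A, a span of 5 letter steps, so the interval is some kind of sixth.
C# to A is 8 semitones. A major sixth is 9, so 8 makes it minor.

minor sixth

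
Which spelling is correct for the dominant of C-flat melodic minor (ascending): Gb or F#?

Each scale degree takes a distinct letter name. Degree 5 of a scale on C must use the letter G.
Gb and F# are enharmonically the same pitch, but only Gb uses the letter G, so it is the correct spelling here.

Gb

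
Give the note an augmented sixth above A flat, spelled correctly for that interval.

A up a major sixth is F#, so the target letter is F.
From Ab, an augmented sixth is 10 semitones up: F#.

F#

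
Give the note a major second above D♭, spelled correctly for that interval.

D up a major second is E, so the target letter is E.
From Db, a major second is 2 semitones up: Eb.

Eb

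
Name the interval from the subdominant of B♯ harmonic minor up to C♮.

The subdominant of B# harmonic minor is E#.
E# up to C: letters E→C make it a sixth; 7 semitones makes it diminished.

diminished sixth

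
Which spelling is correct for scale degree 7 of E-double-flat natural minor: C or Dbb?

Dbb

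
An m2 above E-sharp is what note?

E up a major second is F#, so the target letter is F.
From E#, a minor second is 1 semitone up: F#.

F#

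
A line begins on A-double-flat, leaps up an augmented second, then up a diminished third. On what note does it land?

Dbb

An augmented second up from Abb is Bb (letter B, 3 semitones up).
A diminished third up from Bb is Dbb (letter D, 2 semitones up).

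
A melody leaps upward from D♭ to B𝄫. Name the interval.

Counting letters D–E–F–G–A–B gives a sixth.
Db→Bbb = 8 semitones, 1 narrower than the major sixth (9), so minor.

minor sixth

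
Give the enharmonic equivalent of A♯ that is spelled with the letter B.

Bb

A# is pitch class 10. The letter B alone is pitch class 11.
To reach pitch class 10 from B requires an offset of -1 semitone, i.e. flat: Bb.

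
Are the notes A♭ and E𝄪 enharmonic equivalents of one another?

No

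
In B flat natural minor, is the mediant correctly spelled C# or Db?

Db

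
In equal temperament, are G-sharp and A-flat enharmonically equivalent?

Yes

G# is pitch class 8; Ab is pitch class 8.
All spellings map to pitch class 8, so they are enharmonically equivalent.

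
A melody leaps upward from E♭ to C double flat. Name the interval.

The letter names run E→C, a span of 5 letter steps, so the interval is some kind of sixth.
Eb to Cbb is 7 semitones. A major sixth is 9, so 7 makes it diminished.

diminished sixth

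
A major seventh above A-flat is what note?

A seventh above A lands on the letter G.
A major seventh spans 11 semitones, so Ab moves to pitch class 7. On the letter G that is G.

G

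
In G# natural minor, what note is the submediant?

E

The G# natural minor scale runs G# A# B C# D# E F#.
Degree 6 is E.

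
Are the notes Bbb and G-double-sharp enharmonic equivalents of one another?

Bbb is pitch class 9; G## is pitch class 9.
All spellings map to pitch class 9, so they are enharmonically equivalent.

Yes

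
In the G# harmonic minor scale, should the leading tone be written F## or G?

Each scale degree takes a distinct letter name. Degree 7 of a scale on G must use the letter F.
F## and G are enharmonically the same pitch, but only F## uses the letter F, so it is the correct spelling here.

F##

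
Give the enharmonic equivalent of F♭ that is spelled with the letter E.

Fb is pitch class 4. The letter E alone is pitch class 4.
Pitch class 4 on E needs no accidental: E.

E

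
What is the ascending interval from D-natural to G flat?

diminished fourth

The letter names run D→G, a span of 3 letter steps, so the interval is some kind of fourth.
D to Gb is 4 semitones. A perfect fourth is 5, so 4 makes it diminished.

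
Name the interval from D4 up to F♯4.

major third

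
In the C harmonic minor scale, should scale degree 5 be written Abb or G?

Each scale degree takes a distinct letter name. Degree 5 of a scale on C must use the letter G.
G and Abb are enharmonically the same pitch, but only G uses the letter G, so it is the correct spelling here.

G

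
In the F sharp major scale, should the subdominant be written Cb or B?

Each scale degree takes a distinct letter name. Degree 4 of a scale on F must use the letter B.
B and Cb are enharmonically the same pitch, but only B uses the letter B, so it is the correct spelling here.

B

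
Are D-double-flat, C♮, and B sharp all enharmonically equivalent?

Yes

Dbb is pitch class 0; C is pitch class 0; B# is pitch class 0.
All spellings map to pitch class 0, so they are enharmonically equivalent.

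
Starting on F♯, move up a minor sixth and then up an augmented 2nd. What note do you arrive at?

E#

A minor sixth up from F# is D (letter D, 8 semitones up).
An augmented second up from D is E# (letter E, 3 semitones up).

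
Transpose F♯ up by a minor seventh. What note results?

E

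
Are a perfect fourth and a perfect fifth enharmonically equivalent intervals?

No

A perfect fourth spans 5 semitones; a perfect fifth spans 7.
The spans differ, so they are not enharmonic equivalents.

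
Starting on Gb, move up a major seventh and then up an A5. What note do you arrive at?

C#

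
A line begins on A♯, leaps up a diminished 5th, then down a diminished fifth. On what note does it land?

A#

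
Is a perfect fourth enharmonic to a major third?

No

A perfect fourth spans 5 semitones; a major third spans 4.
The spans differ, so they are not enharmonic equivalents.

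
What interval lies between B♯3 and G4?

diminished sixth

Counting letters B–C–D–E–F–G gives a sixth.
B#→G = 7 semitones, 2 narrower than the major sixth (9), so diminished.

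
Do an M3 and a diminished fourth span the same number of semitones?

Yes

A major third spans 4 semitones; a diminished fourth spans 4.
They are enharmonically equivalent.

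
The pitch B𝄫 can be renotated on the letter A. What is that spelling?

Bbb is pitch class 9. The letter A alone is pitch class 9.
Pitch class 9 on A needs no accidental: A.

A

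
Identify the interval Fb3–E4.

augmented seventh

The letter names run F→E, a span of 6 letter steps, so the interval is some kind of seventh.
Fb to E is 12 semitones. A major seventh is 11, so 12 makes it augmented.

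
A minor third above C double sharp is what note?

E#

A third above C lands on the letter E.
A minor third spans 3 semitones, so C## moves to pitch class 5. On the letter E that is E#.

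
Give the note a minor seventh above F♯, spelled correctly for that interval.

E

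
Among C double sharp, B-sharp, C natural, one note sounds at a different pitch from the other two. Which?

In 12-tone equal temperament, enharmonic equivalents share a pitch class. C## is pitch class 2; B# is pitch class 0; C is pitch class 0.
B# and C share pitch class 0, while C## is pitch class 2.

C##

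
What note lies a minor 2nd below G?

G down a major second is F, so the target letter is F.
From G, a minor second is 1 semitone down: F#.

F#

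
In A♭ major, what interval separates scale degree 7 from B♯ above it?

Scale degree 7 of Ab major is G.
G up to B#: letters G→B make it a third; 5 semitones makes it augmented.

augmented third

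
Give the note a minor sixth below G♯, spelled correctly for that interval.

A sixth below G lands on the letter B.
A minor sixth spans 8 semitones, so G# moves to pitch class 0. On the letter B that is B#.

B#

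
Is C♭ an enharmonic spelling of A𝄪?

Yes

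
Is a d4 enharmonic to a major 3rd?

Yes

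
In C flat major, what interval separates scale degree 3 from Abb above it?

Scale degree 3 of Cb major is Eb.
Eb up to Abb: letters E→A make it a fourth; 4 semitones makes it diminished.

diminished fourth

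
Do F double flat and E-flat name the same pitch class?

Yes

Fbb is pitch class 3; Eb is pitch class 3.
All spellings map to pitch class 3, so they are enharmonically equivalent.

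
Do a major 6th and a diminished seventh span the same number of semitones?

Yes

A major sixth spans 9 semitones; a diminished seventh spans 9.
They are enharmonically equivalent.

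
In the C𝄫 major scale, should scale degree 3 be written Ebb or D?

Ebb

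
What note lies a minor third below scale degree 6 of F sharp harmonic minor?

B

Scale degree 6 of F# harmonic minor is D.
A minor third (3 semitones) below D lands on the letter B, giving B.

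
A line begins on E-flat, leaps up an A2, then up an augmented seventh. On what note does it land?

E##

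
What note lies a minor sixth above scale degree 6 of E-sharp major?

A#

Scale degree 6 of E# major is C##.
A minor sixth (8 semitones) above C## lands on the letter A, giving A#.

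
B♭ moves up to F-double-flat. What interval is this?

doubly diminished fifth

Counting letters B–C–D–E–F gives a fifth.
Bb→Fbb = 5 semitones, 2 narrower than the perfect fifth (7), so doubly diminished.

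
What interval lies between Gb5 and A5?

augmented second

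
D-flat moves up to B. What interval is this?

Counting letters D–E–F–G–A–B gives a sixth.
Db→B = 10 semitones, 1 wider than the major sixth (9), so augmented.

augmented sixth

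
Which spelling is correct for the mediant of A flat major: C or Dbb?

Each scale degree takes a distinct letter name. Degree 3 of a scale on A must use the letter C.
C and Dbb are enharmonically the same pitch, but only C uses the letter C, so it is the correct spelling here.

C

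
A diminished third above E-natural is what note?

E up a major third is G#, so the target letter is G.
From E, a diminished third is 2 semitones up: Gb.

Gb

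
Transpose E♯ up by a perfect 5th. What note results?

B#

A fifth above E lands on the letter B.
A perfect fifth spans 7 semitones, so E# moves to pitch class 0. On the letter B that is B#.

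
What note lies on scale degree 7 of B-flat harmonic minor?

A

Degree 7 takes the letter 6 steps above B, which is A.
In harmonic minor, degree 7 sits 11 semitones above the tonic. Bb + 11 semitones is pitch class 9, spelled on A as A.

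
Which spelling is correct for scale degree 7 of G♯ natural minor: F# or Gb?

Each scale degree takes a distinct letter name. Degree 7 of a scale on G must use the letter F.
F# and Gb are enharmonically the same pitch, but only F# uses the letter F, so it is the correct spelling here.

F#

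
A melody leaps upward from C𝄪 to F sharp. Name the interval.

diminished fourth

The letter names run C→F, a span of 3 letter steps, so the interval is some kind of fourth.
C## to F# is 4 semitones. A perfect fourth is 5, so 4 makes it diminished.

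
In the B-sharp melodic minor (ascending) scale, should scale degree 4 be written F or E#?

E#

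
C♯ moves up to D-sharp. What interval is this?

The letter names run C→D, a span of 1 letter step, so the interval is some kind of second.
C# to D# is 2 semitones. A major second is 2, so 2 makes it major.

major second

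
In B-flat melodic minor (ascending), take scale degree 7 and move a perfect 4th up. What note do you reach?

D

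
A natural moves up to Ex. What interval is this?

doubly augmented fifth

Counting letters A–B–C–D–E gives a fifth.
A→E## = 9 semitones, 2 wider than the perfect fifth (7), so doubly augmented.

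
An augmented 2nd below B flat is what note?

A second below B lands on the letter A.
An augmented second spans 3 semitones, so Bb moves to pitch class 7. On the letter A that is Abb.

Abb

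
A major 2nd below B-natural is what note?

A

B down a major second is A, so the target letter is A.
From B, a major second is 2 semitones down: A.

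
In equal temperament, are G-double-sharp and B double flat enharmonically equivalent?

Yes

G## is pitch class 9; Bbb is pitch class 9.
All spellings map to pitch class 9, so they are enharmonically equivalent.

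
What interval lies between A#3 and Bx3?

augmented second

Counting letters A–B gives a second.
A#→B## = 3 semitones, 1 wider than the major second (2), so augmented.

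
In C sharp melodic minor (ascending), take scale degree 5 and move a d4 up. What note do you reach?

C

Scale degree 5 of C# melodic minor (ascending) is G#.
A diminished fourth (4 semitones) above G# lands on the letter C, giving C.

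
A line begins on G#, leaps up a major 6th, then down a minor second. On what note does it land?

A major sixth up from G# is E# (letter E, 9 semitones up).
A minor second down from E# is D## (letter D, 1 semitone down).

D##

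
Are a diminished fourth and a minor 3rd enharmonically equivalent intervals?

A diminished fourth spans 4 semitones; a minor third spans 3.
The spans differ, so they are not enharmonic equivalents.

No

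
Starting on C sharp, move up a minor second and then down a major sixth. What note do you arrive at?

A minor second up from C# is D (letter D, 1 semitone up).
A major sixth down from D is F (letter F, 9 semitones down).

F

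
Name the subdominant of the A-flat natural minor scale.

The Ab natural minor scale runs Ab Bb Cb Db Eb Fb Gb.
Degree 4 is Db.

Db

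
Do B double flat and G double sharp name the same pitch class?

Yes

Bbb is pitch class 9; G## is pitch class 9.
All spellings map to pitch class 9, so they are enharmonically equivalent.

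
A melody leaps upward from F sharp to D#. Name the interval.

major sixth

The letter names run F→D, a span of 5 letter steps, so the interval is some kind of sixth.
F# to D# is 9 semitones. A major sixth is 9, so 9 makes it major.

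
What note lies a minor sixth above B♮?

G

B up a major sixth is G#, so the target letter is G.
From B, a minor sixth is 8 semitones up: G.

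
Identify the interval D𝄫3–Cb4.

Counting letters D–E–F–G–A–B–C gives a seventh.
Dbb→Cb = 11 semitones, exactly the major seventh.

major seventh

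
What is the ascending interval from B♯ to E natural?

Counting letters B–C–D–E gives a fourth.
B#→E = 4 semitones, 1 narrower than the perfect fourth (5), so diminished.

diminished fourth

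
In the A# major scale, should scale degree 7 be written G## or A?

Each scale degree takes a distinct letter name. Degree 7 of a scale on A must use the letter G.
G## and A are enharmonically the same pitch, but only G## uses the letter G, so it is the correct spelling here.

G##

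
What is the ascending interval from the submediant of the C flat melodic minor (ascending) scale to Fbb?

The submediant of Cb melodic minor (ascending) is Ab.
Ab up to Fbb: letters A→F make it a sixth; 7 semitones makes it diminished.

diminished sixth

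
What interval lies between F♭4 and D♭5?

Counting letters F–G–A–B–C–D gives a sixth.
Fb→Db = 9 semitones, exactly the major sixth.

major sixth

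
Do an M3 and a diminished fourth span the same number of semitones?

Yes

A major third spans 4 semitones; a diminished fourth spans 4.
They are enharmonically equivalent.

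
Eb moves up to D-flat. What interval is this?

minor seventh

Counting letters E–F–G–A–B–C–D gives a seventh.
Eb→Db = 10 semitones, 1 narrower than the major seventh (11), so minor.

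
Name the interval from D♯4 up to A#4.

perfect fifth

The letter names run D→A, a span of 4 letter steps, so the interval is some kind of fifth.
D# to A# is 7 semitones. A perfect fifth is 7, so 7 makes it perfect.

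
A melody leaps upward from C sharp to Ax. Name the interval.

The letter names run C→A, a span of 5 letter steps, so the interval is some kind of sixth.
C# to A## is 10 semitones. A major sixth is 9, so 10 makes it augmented.

augmented sixth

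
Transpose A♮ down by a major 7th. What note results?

Bb

A seventh below A lands on the letter B.
A major seventh spans 11 semitones, so A moves to pitch class 10. On the letter B that is Bb.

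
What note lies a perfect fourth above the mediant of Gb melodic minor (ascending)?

The mediant of Gb melodic minor (ascending) is Bbb.
A perfect fourth (5 semitones) above Bbb lands on the letter E, giving Ebb.

Ebb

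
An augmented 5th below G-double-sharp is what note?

C#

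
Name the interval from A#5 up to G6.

diminished seventh

The letter names run A→G, a span of 6 letter steps, so the interval is some kind of seventh.
A# to G is 9 semitones. A major seventh is 11, so 9 makes it diminished.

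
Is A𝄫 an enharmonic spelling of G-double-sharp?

Abb is pitch class 7; G## is pitch class 9.
The pitch classes differ (7 vs. 9), so they are not enharmonic equivalents.

No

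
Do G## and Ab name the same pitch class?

No

G## is pitch class 9; Ab is pitch class 8.
The pitch classes differ (9 vs. 8), so they are not enharmonic equivalents.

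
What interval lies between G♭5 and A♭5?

Counting letters G–A gives a second.
Gb→Ab = 2 semitones, exactly the major second.

major second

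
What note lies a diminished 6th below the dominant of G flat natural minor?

F#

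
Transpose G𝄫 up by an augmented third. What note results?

Bb

A third above G lands on the letter B.
An augmented third spans 5 semitones, so Gbb moves to pitch class 10. On the letter B that is Bb.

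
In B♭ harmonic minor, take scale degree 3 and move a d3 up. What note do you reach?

Scale degree 3 of Bb harmonic minor is Db.
A diminished third (2 semitones) above Db lands on the letter F, giving Fbb.

Fbb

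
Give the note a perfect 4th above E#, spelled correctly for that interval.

A fourth above E lands on the letter A.
A perfect fourth spans 5 semitones, so E# moves to pitch class 10. On the letter A that is A#.

A#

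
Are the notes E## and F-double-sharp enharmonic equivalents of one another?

No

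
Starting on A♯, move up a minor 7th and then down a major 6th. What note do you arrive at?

B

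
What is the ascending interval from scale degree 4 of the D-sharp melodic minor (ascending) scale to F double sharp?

major seventh

Scale degree 4 of D# melodic minor (ascending) is G#.
G# up to F##: letters G→F make it a seventh; 11 semitones makes it major.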